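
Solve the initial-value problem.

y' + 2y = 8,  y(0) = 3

General solution: y = 4 + Ce^(-2x)
Applying y(0) = 3: C = 3 - 4 = -1
Particular solution: y = 4 - e^(-2x)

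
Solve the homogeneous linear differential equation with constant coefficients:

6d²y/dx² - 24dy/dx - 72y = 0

Characteristic equation: 6r² - 24r - 72 = 0
Divide by 6: r² - 4r - 12 = 0
Roots: r = 6, -2 (distinct real)
General solution: y = C₁e^(6x) + C₂e^(-2x)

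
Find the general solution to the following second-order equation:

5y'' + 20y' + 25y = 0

Characteristic equation: 5r² + 20r + 25 = 0
Divide by 5: r² + 4r + 5 = 0
Roots: r = -2 ± i (complex conjugates)
General solution: y = e^(-2x)(C₁cos(x) + C₂sin(x))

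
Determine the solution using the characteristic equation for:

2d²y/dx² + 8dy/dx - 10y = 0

Characteristic equation: 2r² + 8r - 10 = 0
Divide by 2: r² + 4r - 5 = 0
Roots: r = 1, -5 (distinct real)
General solution: y = C₁e^x + C₂e^(-5x)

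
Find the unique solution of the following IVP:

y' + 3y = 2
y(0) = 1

General solution: y = 2/3 + Ce^(-3x)
Applying y(0) = 1: C = 1 - 2/3 = 1/3
Particular solution: y = 2/3 + (1/3)e^(-3x)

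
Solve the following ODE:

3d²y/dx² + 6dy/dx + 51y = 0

Characteristic equation: 3r² + 6r + 51 = 0
Divide by 3: r² + 2r + 17 = 0
Roots: r = -1 ± 4i (complex conjugates)
General solution: y = e^(-x)(C₁cos(4x) + C₂sin(4x))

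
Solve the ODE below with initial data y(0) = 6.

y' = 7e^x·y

General solution: y = Ce^(7e^x)
Applying IC y(0) = 6:
Particular solution: y = 6e^(7(e^x - 1))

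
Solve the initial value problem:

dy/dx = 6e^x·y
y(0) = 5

General solution: y = Ce^(6e^x)
Applying IC y(0) = 5:
Particular solution: y = 5e^(6(e^x - 1))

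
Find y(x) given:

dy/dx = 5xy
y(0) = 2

General solution: y = Ce^(5x²/2)
Applying IC y(0) = 2:
Particular solution: y = 2e^(5x²/2)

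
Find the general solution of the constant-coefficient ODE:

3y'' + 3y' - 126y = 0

Characteristic equation: 3r² + 3r - 126 = 0
Divide by 3: r² + r - 42 = 0
Roots: r = 6, -7 (distinct real)
General solution: y = C₁e^(6x) + C₂e^(-7x)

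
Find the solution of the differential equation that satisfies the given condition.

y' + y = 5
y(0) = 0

General solution: y = 5 + Ce^(-x)
Applying y(0) = 0: C = 0 - 5 = -5
Particular solution: y = 5 - 5e^(-x)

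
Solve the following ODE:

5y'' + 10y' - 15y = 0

Characteristic equation: 5r² + 10r - 15 = 0
Divide by 5: r² + 2r - 3 = 0
Roots: r = 1, -3 (distinct real)
General solution: y = C₁e^x + C₂e^(-3x)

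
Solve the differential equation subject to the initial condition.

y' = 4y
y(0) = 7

General solution: y = Ce^(4x)
Applying IC y(0) = 7:
Particular solution: y = 7e^(4x)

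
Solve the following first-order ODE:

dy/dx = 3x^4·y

Separating variables and integrating:
ln|y| = 3x^5/5 + C

General solution: y = Ce^(3x^5/5)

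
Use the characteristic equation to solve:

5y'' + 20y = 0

Characteristic equation: 5r² + 20 = 0
Divide by 5: r² + 4 = 0
Roots: r = ±2i (complex conjugates)
General solution: y = C₁cos(2x) + C₂sin(2x)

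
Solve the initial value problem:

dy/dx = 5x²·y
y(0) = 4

General solution: y = Ce^(5x³/3)
Applying IC y(0) = 4:
Particular solution: y = 4e^(5x³/3)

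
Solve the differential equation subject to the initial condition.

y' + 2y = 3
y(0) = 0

General solution: y = 3/2 + Ce^(-2x)
Applying y(0) = 0: C = 0 - 3/2 = -3/2
Particular solution: y = 3/2 - (3/2)e^(-2x)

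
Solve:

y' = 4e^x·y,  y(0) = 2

General solution: y = Ce^(4e^x)
Applying IC y(0) = 2:
Particular solution: y = 2e^(4(e^x - 1))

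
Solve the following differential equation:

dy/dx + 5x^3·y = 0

Using integrating factor method:

General solution: y = Ce^(-5x^4/4)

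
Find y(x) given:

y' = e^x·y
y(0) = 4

General solution: y = Ce^(e^x)
Applying IC y(0) = 4:
Particular solution: y = 4e^(e^x - 1)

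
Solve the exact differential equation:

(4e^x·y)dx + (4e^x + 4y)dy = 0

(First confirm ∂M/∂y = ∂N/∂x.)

Verify exactness: ∂M/∂y = ∂N/∂x ✓
Find F(x,y) such that ∂F/∂x = M, ∂F/∂y = N
Solution: 4e^x·y + 2y² = C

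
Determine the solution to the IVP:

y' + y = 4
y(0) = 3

General solution: y = 4 + Ce^(-x)
Applying y(0) = 3: C = 3 - 4 = -1
Particular solution: y = 4 - e^(-x)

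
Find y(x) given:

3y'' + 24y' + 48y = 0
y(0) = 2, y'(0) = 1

General solution: y = (C₁ + C₂x)e^(-4x)
Repeated root r = -4
Applying ICs: C₁ = 2, C₂ = 9
Particular solution: y = (2 + 9x)e^(-4x)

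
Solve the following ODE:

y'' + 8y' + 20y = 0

Characteristic equation: r² + 8r + 20 = 0
Roots: r = -4 ± 2i (complex conjugates)
General solution: y = e^(-4x)(C₁cos(2x) + C₂sin(2x))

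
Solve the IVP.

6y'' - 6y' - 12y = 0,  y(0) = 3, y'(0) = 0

General solution: y = C₁e^(2x) + C₂e^(-x)
Applying ICs: C₁ = 1, C₂ = 2
Particular solution: y = e^(2x) + 2e^(-x)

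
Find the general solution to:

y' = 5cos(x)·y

Separating variables and integrating:
ln|y| = 5sin(x) + C

General solution: y = Ce^(5sin(x))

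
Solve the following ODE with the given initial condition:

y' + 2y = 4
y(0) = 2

General solution: y = 2 + Ce^(-2x)
Applying y(0) = 2: C = 2 - 2 = 0
Particular solution: y = 2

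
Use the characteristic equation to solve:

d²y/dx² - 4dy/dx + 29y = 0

Characteristic equation: r² - 4r + 29 = 0
Roots: r = 2 ± 5i (complex conjugates)
General solution: y = e^(2x)(C₁cos(5x) + C₂sin(5x))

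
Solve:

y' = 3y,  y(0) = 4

General solution: y = Ce^(3x)
Applying IC y(0) = 4:
Particular solution: y = 4e^(3x)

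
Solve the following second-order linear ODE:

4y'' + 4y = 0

Characteristic equation: 4r² + 4 = 0
Divide by 4: r² + 1 = 0
Roots: r = ±i (complex conjugates)
General solution: y = C₁cos(x) + C₂sin(x)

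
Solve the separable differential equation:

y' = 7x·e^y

Separating variables and integrating:
-e^(-y) = 7x²/2 + C

General solution: y = -ln(C - 7x²/2)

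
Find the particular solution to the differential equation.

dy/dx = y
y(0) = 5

General solution: y = Ce^x
Applying IC y(0) = 5:
Particular solution: y = 5e^x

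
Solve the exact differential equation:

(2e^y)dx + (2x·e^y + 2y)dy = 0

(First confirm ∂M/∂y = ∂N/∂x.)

Verify exactness: ∂M/∂y = ∂N/∂x ✓
Find F(x,y) such that ∂F/∂x = M, ∂F/∂y = N
Solution: 2x·e^y + y² = C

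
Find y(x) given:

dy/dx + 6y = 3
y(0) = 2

General solution: y = 1/2 + Ce^(-6x)
Applying y(0) = 2: C = 2 - 1/2 = 3/2
Particular solution: y = 1/2 + (3/2)e^(-6x)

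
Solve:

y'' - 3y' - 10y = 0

Characteristic equation: r² - 3r - 10 = 0
Roots: r = 5, -2 (distinct real)
General solution: y = C₁e^(5x) + C₂e^(-2x)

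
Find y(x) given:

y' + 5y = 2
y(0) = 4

General solution: y = 2/5 + Ce^(-5x)
Applying y(0) = 4: C = 4 - 2/5 = 18/5
Particular solution: y = 2/5 + (18/5)e^(-5x)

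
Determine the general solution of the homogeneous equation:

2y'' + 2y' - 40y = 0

Characteristic equation: 2r² + 2r - 40 = 0
Divide by 2: r² + r - 20 = 0
Roots: r = 4, -5 (distinct real)
General solution: y = C₁e^(4x) + C₂e^(-5x)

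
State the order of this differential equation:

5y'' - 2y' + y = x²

The order is 2 (highest derivative is of order 2).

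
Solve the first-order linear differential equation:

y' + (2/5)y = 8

Using integrating factor method:

General solution: y = 20 + Ce^(-2x/5)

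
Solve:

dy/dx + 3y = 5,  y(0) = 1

General solution: y = 5/3 + Ce^(-3x)
Applying y(0) = 1: C = 1 - 5/3 = -2/3
Particular solution: y = 5/3 - (2/3)e^(-3x)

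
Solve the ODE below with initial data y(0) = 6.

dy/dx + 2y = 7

General solution: y = 7/2 + Ce^(-2x)
Applying y(0) = 6: C = 6 - 7/2 = 5/2
Particular solution: y = 7/2 + (5/2)e^(-2x)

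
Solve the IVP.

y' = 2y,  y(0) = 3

General solution: y = Ce^(2x)
Applying IC y(0) = 3:
Particular solution: y = 3e^(2x)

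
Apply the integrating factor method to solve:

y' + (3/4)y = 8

Using integrating factor method:

General solution: y = 32/3 + Ce^(-3x/4)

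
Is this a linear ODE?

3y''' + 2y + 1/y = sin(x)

No. Nonlinear (1/y term)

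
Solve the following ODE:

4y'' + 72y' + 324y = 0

Characteristic equation: 4r² + 72r + 324 = 0
Divide by 4: r² + 18r + 81 = 0
Factored: (r + 9)² = 0
Repeated root: r = -9
General solution: y = (C₁ + C₂x)e^(-9x)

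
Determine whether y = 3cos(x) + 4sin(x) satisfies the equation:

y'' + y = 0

Verification:
y'' = -3cos(x) - 4sin(x)
y'' + y = 0 ✓

Yes, it is a solution.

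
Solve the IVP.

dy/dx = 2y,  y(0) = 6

General solution: y = Ce^(2x)
Applying IC y(0) = 6:
Particular solution: y = 6e^(2x)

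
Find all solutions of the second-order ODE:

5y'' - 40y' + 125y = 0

Characteristic equation: 5r² - 40r + 125 = 0
Divide by 5: r² - 8r + 25 = 0
Roots: r = 4 ± 3i (complex conjugates)
General solution: y = e^(4x)(C₁cos(3x) + C₂sin(3x))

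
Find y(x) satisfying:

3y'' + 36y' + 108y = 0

Characteristic equation: 3r² + 36r + 108 = 0
Divide by 3: r² + 12r + 36 = 0
Factored: (r + 6)² = 0
Repeated root: r = -6
General solution: y = (C₁ + C₂x)e^(-6x)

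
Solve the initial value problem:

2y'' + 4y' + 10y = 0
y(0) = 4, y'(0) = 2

General solution: y = e^(-x)(C₁cos(2x) + C₂sin(2x))
Complex roots r = -1 ± 2i
Applying ICs: C₁ = 4, C₂ = 3
Particular solution: y = e^(-x)(4cos(2x) + 3sin(2x))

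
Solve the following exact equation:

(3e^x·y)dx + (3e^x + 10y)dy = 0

Verify exactness: ∂M/∂y = ∂N/∂x ✓
Find F(x,y) such that ∂F/∂x = M, ∂F/∂y = N
Solution: 3e^x·y + 5y² = C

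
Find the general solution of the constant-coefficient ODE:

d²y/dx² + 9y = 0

Characteristic equation: r² + 9 = 0
Roots: r = ±3i (complex conjugates)
General solution: y = C₁cos(3x) + C₂sin(3x)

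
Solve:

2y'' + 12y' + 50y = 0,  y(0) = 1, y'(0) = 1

General solution: y = e^(-3x)(C₁cos(4x) + C₂sin(4x))
Complex roots r = -3 ± 4i
Applying ICs: C₁ = 1, C₂ = 1
Particular solution: y = e^(-3x)(cos(4x) + sin(4x))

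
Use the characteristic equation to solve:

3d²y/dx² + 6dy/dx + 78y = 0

Characteristic equation: 3r² + 6r + 78 = 0
Divide by 3: r² + 2r + 26 = 0
Roots: r = -1 ± 5i (complex conjugates)
General solution: y = e^(-x)(C₁cos(5x) + C₂sin(5x))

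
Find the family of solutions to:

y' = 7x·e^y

Separating variables and integrating:
-e^(-y) = 7x²/2 + C

General solution: y = -ln(C - 7x²/2)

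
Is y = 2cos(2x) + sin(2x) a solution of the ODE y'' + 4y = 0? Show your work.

Verification:
y'' = -8cos(2x) - 4sin(2x)
y'' + 4y = 0 ✓

Yes, it is a solution.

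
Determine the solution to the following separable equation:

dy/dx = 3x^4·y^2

Separating variables and integrating:
-1/y = 3x^5/5 + C

General solution: y^-1 = (-3/5)x^5 + C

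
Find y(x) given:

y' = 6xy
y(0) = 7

General solution: y = Ce^(3x²)
Applying IC y(0) = 7:
Particular solution: y = 7e^(3x²)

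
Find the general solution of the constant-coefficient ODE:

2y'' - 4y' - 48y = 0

Characteristic equation: 2r² - 4r - 48 = 0
Divide by 2: r² - 2r - 24 = 0
Roots: r = 6, -4 (distinct real)
General solution: y = C₁e^(6x) + C₂e^(-4x)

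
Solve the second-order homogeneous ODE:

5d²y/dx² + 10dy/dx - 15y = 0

Characteristic equation: 5r² + 10r - 15 = 0
Divide by 5: r² + 2r - 3 = 0
Roots: r = 1, -3 (distinct real)
General solution: y = C₁e^x + C₂e^(-3x)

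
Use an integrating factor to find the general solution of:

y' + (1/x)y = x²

Using integrating factor method:

General solution: y = (1/4)x^3 + C/x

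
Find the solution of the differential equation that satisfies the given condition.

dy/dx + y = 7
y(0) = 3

General solution: y = 7 + Ce^(-x)
Applying y(0) = 3: C = 3 - 7 = -4
Particular solution: y = 7 - 4e^(-x)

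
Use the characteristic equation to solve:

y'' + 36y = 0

Characteristic equation: r² + 36 = 0
Roots: r = ±6i (complex conjugates)
General solution: y = C₁cos(6x) + C₂sin(6x)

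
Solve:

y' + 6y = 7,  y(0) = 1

General solution: y = 7/6 + Ce^(-6x)
Applying y(0) = 1: C = 1 - 7/6 = -1/6
Particular solution: y = 7/6 - (1/6)e^(-6x)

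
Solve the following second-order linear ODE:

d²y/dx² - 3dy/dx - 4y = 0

Characteristic equation: r² - 3r - 4 = 0
Roots: r = 4, -1 (distinct real)
General solution: y = C₁e^(4x) + C₂e^(-x)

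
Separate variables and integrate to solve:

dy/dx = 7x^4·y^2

Separating variables and integrating:
-1/y = 7x^5/5 + C

General solution: y^-1 = (-7/5)x^5 + C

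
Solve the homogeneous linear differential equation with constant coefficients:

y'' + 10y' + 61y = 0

Characteristic equation: r² + 10r + 61 = 0
Roots: r = -5 ± 6i (complex conjugates)
General solution: y = e^(-5x)(C₁cos(6x) + C₂sin(6x))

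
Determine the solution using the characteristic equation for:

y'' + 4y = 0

Characteristic equation: r² + 4 = 0
Roots: r = ±2i (complex conjugates)
General solution: y = C₁cos(2x) + C₂sin(2x)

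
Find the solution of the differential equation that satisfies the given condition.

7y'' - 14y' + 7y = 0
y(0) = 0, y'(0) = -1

General solution: y = (C₁ + C₂x)e^x
Repeated root r = 1
Applying ICs: C₁ = 0, C₂ = -1
Particular solution: y = -xe^x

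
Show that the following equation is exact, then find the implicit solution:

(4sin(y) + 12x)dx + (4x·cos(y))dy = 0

Verify exactness: ∂M/∂y = ∂N/∂x ✓
Find F(x,y) such that ∂F/∂x = M, ∂F/∂y = N
Solution: 4x·sin(y) + 6x² = C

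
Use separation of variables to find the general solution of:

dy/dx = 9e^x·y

Separating variables and integrating:
ln|y| = 9e^x + C

General solution: y = Ce^(9e^x)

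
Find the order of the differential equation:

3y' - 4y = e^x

The order is 1 (highest derivative is of order 1).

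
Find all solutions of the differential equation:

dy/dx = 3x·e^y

Separating variables and integrating:
-e^(-y) = 3x²/2 + C

General solution: y = -ln(C - 3x²/2)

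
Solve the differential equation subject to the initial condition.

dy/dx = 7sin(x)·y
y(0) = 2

General solution: y = Ce^(-7cos(x))
Applying IC y(0) = 2:
Particular solution: y = 2e^(7(1-cos(x)))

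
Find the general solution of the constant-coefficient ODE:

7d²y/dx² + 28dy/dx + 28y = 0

Characteristic equation: 7r² + 28r + 28 = 0
Divide by 7: r² + 4r + 4 = 0
Factored: (r + 2)² = 0
Repeated root: r = -2
General solution: y = (C₁ + C₂x)e^(-2x)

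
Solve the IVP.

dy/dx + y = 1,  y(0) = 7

General solution: y = 1 + Ce^(-x)
Applying y(0) = 7: C = 7 - 1 = 6
Particular solution: y = 1 + 6e^(-x)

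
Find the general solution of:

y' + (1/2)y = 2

Using integrating factor method:

General solution: y = 4 + Ce^(-x/2)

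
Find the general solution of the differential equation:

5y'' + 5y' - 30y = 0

Characteristic equation: 5r² + 5r - 30 = 0
Divide by 5: r² + r - 6 = 0
Roots: r = 2, -3 (distinct real)
General solution: y = C₁e^(2x) + C₂e^(-3x)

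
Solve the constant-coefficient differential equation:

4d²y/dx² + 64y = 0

Characteristic equation: 4r² + 64 = 0
Divide by 4: r² + 16 = 0
Roots: r = ±4i (complex conjugates)
General solution: y = C₁cos(4x) + C₂sin(4x)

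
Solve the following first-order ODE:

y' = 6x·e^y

Separating variables and integrating:
-e^(-y) = 3x² + C

General solution: y = -ln(C - 3x²)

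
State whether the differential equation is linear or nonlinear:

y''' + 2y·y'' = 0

Nonlinear (y·y'' term)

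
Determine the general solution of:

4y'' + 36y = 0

Characteristic equation: 4r² + 36 = 0
Divide by 4: r² + 9 = 0
Roots: r = ±3i (complex conjugates)
General solution: y = C₁cos(3x) + C₂sin(3x)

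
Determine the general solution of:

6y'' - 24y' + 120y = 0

Characteristic equation: 6r² - 24r + 120 = 0
Divide by 6: r² - 4r + 20 = 0
Roots: r = 2 ± 4i (complex conjugates)
General solution: y = e^(2x)(C₁cos(4x) + C₂sin(4x))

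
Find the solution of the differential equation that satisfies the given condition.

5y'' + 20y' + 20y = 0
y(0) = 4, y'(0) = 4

General solution: y = (C₁ + C₂x)e^(-2x)
Repeated root r = -2
Applying ICs: C₁ = 4, C₂ = 12
Particular solution: y = (4 + 12x)e^(-2x)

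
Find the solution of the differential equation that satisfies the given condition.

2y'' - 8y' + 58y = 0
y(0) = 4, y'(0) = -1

General solution: y = e^(2x)(C₁cos(5x) + C₂sin(5x))
Complex roots r = 2 ± 5i
Applying ICs: C₁ = 4, C₂ = -9/5
Particular solution: y = e^(2x)(4cos(5x) - (9/5)sin(5x))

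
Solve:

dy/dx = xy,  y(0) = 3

General solution: y = Ce^(x²/2)
Applying IC y(0) = 3:
Particular solution: y = 3e^(x²/2)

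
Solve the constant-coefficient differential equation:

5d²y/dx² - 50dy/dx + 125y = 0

Characteristic equation: 5r² - 50r + 125 = 0
Divide by 5: r² - 10r + 25 = 0
Factored: (r - 5)² = 0
Repeated root: r = 5
General solution: y = (C₁ + C₂x)e^(5x)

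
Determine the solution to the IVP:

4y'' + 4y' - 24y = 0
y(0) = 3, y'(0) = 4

General solution: y = C₁e^(2x) + C₂e^(-3x)
Applying ICs: C₁ = 13/5, C₂ = 2/5
Particular solution: y = (13/5)e^(2x) + (2/5)e^(-3x)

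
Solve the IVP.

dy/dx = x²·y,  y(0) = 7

General solution: y = Ce^(x³/3)
Applying IC y(0) = 7:
Particular solution: y = 7e^(x³/3)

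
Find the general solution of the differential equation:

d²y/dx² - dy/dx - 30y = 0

Characteristic equation: r² - r - 30 = 0
Roots: r = 6, -5 (distinct real)
General solution: y = C₁e^(6x) + C₂e^(-5x)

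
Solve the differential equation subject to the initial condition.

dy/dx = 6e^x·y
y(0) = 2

General solution: y = Ce^(6e^x)
Applying IC y(0) = 2:
Particular solution: y = 2e^(6(e^x - 1))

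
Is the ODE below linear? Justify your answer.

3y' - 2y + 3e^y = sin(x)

No. Nonlinear (e^y is nonlinear in y)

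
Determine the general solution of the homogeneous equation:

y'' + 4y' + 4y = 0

Characteristic equation: r² + 4r + 4 = 0
Factored: (r + 2)² = 0
Repeated root: r = -2
General solution: y = (C₁ + C₂x)e^(-2x)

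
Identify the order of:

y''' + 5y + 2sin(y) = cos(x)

The order is 3 (highest derivative is of order 3).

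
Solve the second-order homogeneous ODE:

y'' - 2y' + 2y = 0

Characteristic equation: r² - 2r + 2 = 0
Roots: r = 1 ± i (complex conjugates)
General solution: y = e^x(C₁cos(x) + C₂sin(x))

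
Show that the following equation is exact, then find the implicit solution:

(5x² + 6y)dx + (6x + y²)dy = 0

Verify exactness: ∂M/∂y = ∂N/∂x ✓
Find F(x,y) such that ∂F/∂x = M, ∂F/∂y = N
Solution: 5x³/3 + 6xy + y³/3 = C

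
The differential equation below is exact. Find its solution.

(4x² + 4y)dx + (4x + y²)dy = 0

Verify exactness: ∂M/∂y = ∂N/∂x ✓
Find F(x,y) such that ∂F/∂x = M, ∂F/∂y = N
Solution: 4x³/3 + 4xy + y³/3 = C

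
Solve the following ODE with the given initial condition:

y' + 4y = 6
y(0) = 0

General solution: y = 3/2 + Ce^(-4x)
Applying y(0) = 0: C = 0 - 3/2 = -3/2
Particular solution: y = 3/2 - (3/2)e^(-4x)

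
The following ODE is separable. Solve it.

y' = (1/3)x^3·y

Separating variables and integrating:
ln|y| = x^4/12 + C

General solution: y = Ce^(x^4/12)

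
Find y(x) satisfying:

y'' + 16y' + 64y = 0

Characteristic equation: r² + 16r + 64 = 0
Factored: (r + 8)² = 0
Repeated root: r = -8
General solution: y = (C₁ + C₂x)e^(-8x)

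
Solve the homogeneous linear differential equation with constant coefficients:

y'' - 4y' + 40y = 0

Characteristic equation: r² - 4r + 40 = 0
Roots: r = 2 ± 6i (complex conjugates)
General solution: y = e^(2x)(C₁cos(6x) + C₂sin(6x))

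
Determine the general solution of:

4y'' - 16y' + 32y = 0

Characteristic equation: 4r² - 16r + 32 = 0
Divide by 4: r² - 4r + 8 = 0
Roots: r = 2 ± 2i (complex conjugates)
General solution: y = e^(2x)(C₁cos(2x) + C₂sin(2x))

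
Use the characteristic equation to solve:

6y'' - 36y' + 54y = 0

Characteristic equation: 6r² - 36r + 54 = 0
Divide by 6: r² - 6r + 9 = 0
Factored: (r - 3)² = 0
Repeated root: r = 3
General solution: y = (C₁ + C₂x)e^(3x)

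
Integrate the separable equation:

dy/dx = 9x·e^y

Separating variables and integrating:
-e^(-y) = 9x²/2 + C

General solution: y = -ln(C - 9x²/2)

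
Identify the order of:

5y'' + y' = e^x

The order is 2 (highest derivative is of order 2).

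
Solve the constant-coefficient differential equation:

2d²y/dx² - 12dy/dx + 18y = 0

Characteristic equation: 2r² - 12r + 18 = 0
Divide by 2: r² - 6r + 9 = 0
Factored: (r - 3)² = 0
Repeated root: r = 3
General solution: y = (C₁ + C₂x)e^(3x)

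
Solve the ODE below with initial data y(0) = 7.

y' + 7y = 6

General solution: y = 6/7 + Ce^(-7x)
Applying y(0) = 7: C = 7 - 6/7 = 43/7
Particular solution: y = 6/7 + (43/7)e^(-7x)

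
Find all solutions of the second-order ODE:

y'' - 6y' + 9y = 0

Characteristic equation: r² - 6r + 9 = 0
Factored: (r - 3)² = 0
Repeated root: r = 3
General solution: y = (C₁ + C₂x)e^(3x)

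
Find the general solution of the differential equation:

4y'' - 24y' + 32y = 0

Characteristic equation: 4r² - 24r + 32 = 0
Divide by 4: r² - 6r + 8 = 0
Roots: r = 2, 4 (distinct real)
General solution: y = C₁e^(2x) + C₂e^(4x)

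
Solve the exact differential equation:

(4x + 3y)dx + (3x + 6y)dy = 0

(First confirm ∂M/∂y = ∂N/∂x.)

Verify exactness: ∂M/∂y = ∂N/∂x ✓
Find F(x,y) such that ∂F/∂x = M, ∂F/∂y = N
Solution: 2x² + 3xy + 3y² = C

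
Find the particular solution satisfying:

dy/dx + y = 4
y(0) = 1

General solution: y = 4 + Ce^(-x)
Applying y(0) = 1: C = 1 - 4 = -3
Particular solution: y = 4 - 3e^(-x)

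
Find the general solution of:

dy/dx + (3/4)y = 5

Using integrating factor method:

General solution: y = 20/3 + Ce^(-3x/4)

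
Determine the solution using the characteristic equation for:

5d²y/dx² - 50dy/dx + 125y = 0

Characteristic equation: 5r² - 50r + 125 = 0
Divide by 5: r² - 10r + 25 = 0
Factored: (r - 5)² = 0
Repeated root: r = 5
General solution: y = (C₁ + C₂x)e^(5x)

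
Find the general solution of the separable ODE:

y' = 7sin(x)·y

Separating variables and integrating:
ln|y| = -7cos(x) + C

General solution: y = Ce^(-7cos(x))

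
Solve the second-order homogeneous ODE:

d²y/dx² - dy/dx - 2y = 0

Characteristic equation: r² - r - 2 = 0
Roots: r = 2, -1 (distinct real)
General solution: y = C₁e^(2x) + C₂e^(-x)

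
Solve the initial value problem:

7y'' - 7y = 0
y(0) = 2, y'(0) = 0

General solution: y = C₁e^x + C₂e^(-x)
Applying ICs: C₁ = 1, C₂ = 1
Particular solution: y = e^x + e^(-x)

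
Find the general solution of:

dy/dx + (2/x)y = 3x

Using integrating factor method:

General solution: y = (3/4)x^2 + Cx^(-2)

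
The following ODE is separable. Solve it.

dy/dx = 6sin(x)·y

Separating variables and integrating:
ln|y| = -6cos(x) + C

General solution: y = Ce^(-6cos(x))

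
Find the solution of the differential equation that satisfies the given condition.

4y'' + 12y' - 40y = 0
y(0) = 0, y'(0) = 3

General solution: y = C₁e^(2x) + C₂e^(-5x)
Applying ICs: C₁ = 3/7, C₂ = -3/7
Particular solution: y = (3/7)e^(2x) - (3/7)e^(-5x)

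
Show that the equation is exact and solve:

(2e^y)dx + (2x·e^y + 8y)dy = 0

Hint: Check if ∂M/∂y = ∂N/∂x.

Verify exactness: ∂M/∂y = ∂N/∂x ✓
Find F(x,y) such that ∂F/∂x = M, ∂F/∂y = N
Solution: 2x·e^y + 4y² = C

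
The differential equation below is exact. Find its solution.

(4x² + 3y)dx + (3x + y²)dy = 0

Verify exactness: ∂M/∂y = ∂N/∂x ✓
Find F(x,y) such that ∂F/∂x = M, ∂F/∂y = N
Solution: 4x³/3 + 3xy + y³/3 = C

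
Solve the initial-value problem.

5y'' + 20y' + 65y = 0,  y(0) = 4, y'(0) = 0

General solution: y = e^(-2x)(C₁cos(3x) + C₂sin(3x))
Complex roots r = -2 ± 3i
Applying ICs: C₁ = 4, C₂ = 8/3
Particular solution: y = e^(-2x)(4cos(3x) + (8/3)sin(3x))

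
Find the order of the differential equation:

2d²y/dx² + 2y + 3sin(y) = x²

The order is 2 (highest derivative is of order 2).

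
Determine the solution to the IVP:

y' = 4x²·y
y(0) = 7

General solution: y = Ce^(4x³/3)
Applying IC y(0) = 7:
Particular solution: y = 7e^(4x³/3)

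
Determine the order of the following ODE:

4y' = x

The order is 1 (highest derivative is of order 1).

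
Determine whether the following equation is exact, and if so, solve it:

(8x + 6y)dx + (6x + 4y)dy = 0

Verify exactness: ∂M/∂y = ∂N/∂x ✓
Find F(x,y) such that ∂F/∂x = M, ∂F/∂y = N
Solution: 4x² + 6xy + 2y² = C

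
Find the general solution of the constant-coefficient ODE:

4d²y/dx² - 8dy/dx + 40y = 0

Characteristic equation: 4r² - 8r + 40 = 0
Divide by 4: r² - 2r + 10 = 0
Roots: r = 1 ± 3i (complex conjugates)
General solution: y = e^x(C₁cos(3x) + C₂sin(3x))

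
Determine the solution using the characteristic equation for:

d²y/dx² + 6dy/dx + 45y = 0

Characteristic equation: r² + 6r + 45 = 0
Roots: r = -3 ± 6i (complex conjugates)
General solution: y = e^(-3x)(C₁cos(6x) + C₂sin(6x))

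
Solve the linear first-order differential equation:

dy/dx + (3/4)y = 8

Using integrating factor method:

General solution: y = 32/3 + Ce^(-3x/4)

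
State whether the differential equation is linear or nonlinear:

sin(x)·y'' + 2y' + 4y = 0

Linear (y and its derivatives appear to the first power only, no products of y terms)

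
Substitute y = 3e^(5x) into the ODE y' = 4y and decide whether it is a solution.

Verification:
y = 3e^(5x)
y' = 15e^(5x)
But 4y = 12e^(5x)
y' ≠ 4y — the derivative does not match

No, it is not a solution.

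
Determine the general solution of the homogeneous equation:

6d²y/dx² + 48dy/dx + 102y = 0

Characteristic equation: 6r² + 48r + 102 = 0
Divide by 6: r² + 8r + 17 = 0
Roots: r = -4 ± i (complex conjugates)
General solution: y = e^(-4x)(C₁cos(x) + C₂sin(x))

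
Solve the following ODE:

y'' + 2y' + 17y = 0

Characteristic equation: r² + 2r + 17 = 0
Roots: r = -1 ± 4i (complex conjugates)
General solution: y = e^(-x)(C₁cos(4x) + C₂sin(4x))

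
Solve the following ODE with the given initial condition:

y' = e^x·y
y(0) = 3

General solution: y = Ce^(e^x)
Applying IC y(0) = 3:
Particular solution: y = 3e^(e^x - 1)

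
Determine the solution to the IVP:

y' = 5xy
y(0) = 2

General solution: y = Ce^(5x²/2)
Applying IC y(0) = 2:
Particular solution: y = 2e^(5x²/2)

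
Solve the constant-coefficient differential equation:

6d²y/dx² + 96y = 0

Characteristic equation: 6r² + 96 = 0
Divide by 6: r² + 16 = 0
Roots: r = ±4i (complex conjugates)
General solution: y = C₁cos(4x) + C₂sin(4x)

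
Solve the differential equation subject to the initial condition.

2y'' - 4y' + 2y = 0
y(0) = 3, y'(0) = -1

General solution: y = (C₁ + C₂x)e^x
Repeated root r = 1
Applying ICs: C₁ = 3, C₂ = -4
Particular solution: y = (3 - 4x)e^x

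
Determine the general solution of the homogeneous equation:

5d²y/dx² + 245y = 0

Characteristic equation: 5r² + 245 = 0
Divide by 5: r² + 49 = 0
Roots: r = ±7i (complex conjugates)
General solution: y = C₁cos(7x) + C₂sin(7x)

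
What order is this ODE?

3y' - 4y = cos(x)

The order is 1 (highest derivative is of order 1).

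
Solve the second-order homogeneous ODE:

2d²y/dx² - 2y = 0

Characteristic equation: 2r² - 2 = 0
Divide by 2: r² - 1 = 0
Roots: r = 1, -1 (distinct real)
General solution: y = C₁e^x + C₂e^(-x)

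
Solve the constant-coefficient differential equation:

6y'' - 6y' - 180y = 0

Characteristic equation: 6r² - 6r - 180 = 0
Divide by 6: r² - r - 30 = 0
Roots: r = 6, -5 (distinct real)
General solution: y = C₁e^(6x) + C₂e^(-5x)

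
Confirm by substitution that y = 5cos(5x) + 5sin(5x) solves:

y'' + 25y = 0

Verification:
y'' = -125cos(5x) - 125sin(5x)
y'' + 25y = 0 ✓

Yes, it is a solution.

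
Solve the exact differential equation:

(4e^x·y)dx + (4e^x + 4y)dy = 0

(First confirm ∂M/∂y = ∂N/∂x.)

Verify exactness: ∂M/∂y = ∂N/∂x ✓
Find F(x,y) such that ∂F/∂x = M, ∂F/∂y = N
Solution: 4e^x·y + 2y² = C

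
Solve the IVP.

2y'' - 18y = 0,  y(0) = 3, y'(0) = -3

General solution: y = C₁e^(3x) + C₂e^(-3x)
Applying ICs: C₁ = 1, C₂ = 2
Particular solution: y = e^(3x) + 2e^(-3x)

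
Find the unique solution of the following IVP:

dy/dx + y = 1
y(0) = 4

General solution: y = 1 + Ce^(-x)
Applying y(0) = 4: C = 4 - 1 = 3
Particular solution: y = 1 + 3e^(-x)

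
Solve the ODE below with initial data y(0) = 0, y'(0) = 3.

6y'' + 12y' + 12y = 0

General solution: y = e^(-x)(C₁cos(x) + C₂sin(x))
Complex roots r = -1 ± i
Applying ICs: C₁ = 0, C₂ = 3
Particular solution: y = e^(-x)(3sin(x))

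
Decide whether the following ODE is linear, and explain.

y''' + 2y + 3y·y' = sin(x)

Nonlinear (product y·y')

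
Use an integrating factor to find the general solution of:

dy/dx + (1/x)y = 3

Using integrating factor method:

General solution: y = (3/2)x + C/x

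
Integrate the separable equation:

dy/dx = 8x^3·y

Separating variables and integrating:
ln|y| = 2x^4 + C

General solution: y = Ce^(2x^4)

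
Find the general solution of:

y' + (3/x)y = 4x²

Using integrating factor method:

General solution: y = (2/3)x^3 + Cx^(-3)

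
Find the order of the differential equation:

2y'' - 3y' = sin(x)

The order is 2 (highest derivative is of order 2).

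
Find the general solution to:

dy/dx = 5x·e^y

Separating variables and integrating:
-e^(-y) = 5x²/2 + C

General solution: y = -ln(C - 5x²/2)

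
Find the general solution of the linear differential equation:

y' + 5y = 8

Using integrating factor method:

General solution: y = 8/5 + Ce^(-5x)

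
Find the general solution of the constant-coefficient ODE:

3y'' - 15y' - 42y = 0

Characteristic equation: 3r² - 15r - 42 = 0
Divide by 3: r² - 5r - 14 = 0
Roots: r = 7, -2 (distinct real)
General solution: y = C₁e^(7x) + C₂e^(-2x)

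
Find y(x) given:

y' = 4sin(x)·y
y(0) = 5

General solution: y = Ce^(-4cos(x))
Applying IC y(0) = 5:
Particular solution: y = 5e^(4(1-cos(x)))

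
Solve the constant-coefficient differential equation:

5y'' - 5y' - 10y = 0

Characteristic equation: 5r² - 5r - 10 = 0
Divide by 5: r² - r - 2 = 0
Roots: r = 2, -1 (distinct real)
General solution: y = C₁e^(2x) + C₂e^(-x)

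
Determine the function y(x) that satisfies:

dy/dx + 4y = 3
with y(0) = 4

General solution: y = 3/4 + Ce^(-4x)
Applying y(0) = 4: C = 4 - 3/4 = 13/4
Particular solution: y = 3/4 + (13/4)e^(-4x)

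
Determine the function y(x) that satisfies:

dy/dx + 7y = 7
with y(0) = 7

General solution: y = 1 + Ce^(-7x)
Applying y(0) = 7: C = 7 - 1 = 6
Particular solution: y = 1 + 6e^(-7x)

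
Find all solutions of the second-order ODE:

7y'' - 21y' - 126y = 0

Characteristic equation: 7r² - 21r - 126 = 0
Divide by 7: r² - 3r - 18 = 0
Roots: r = 6, -3 (distinct real)
General solution: y = C₁e^(6x) + C₂e^(-3x)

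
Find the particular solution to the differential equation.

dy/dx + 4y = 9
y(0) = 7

General solution: y = 9/4 + Ce^(-4x)
Applying y(0) = 7: C = 7 - 9/4 = 19/4
Particular solution: y = 9/4 + (19/4)e^(-4x)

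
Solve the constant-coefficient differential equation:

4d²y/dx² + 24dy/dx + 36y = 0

Characteristic equation: 4r² + 24r + 36 = 0
Divide by 4: r² + 6r + 9 = 0
Factored: (r + 3)² = 0
Repeated root: r = -3
General solution: y = (C₁ + C₂x)e^(-3x)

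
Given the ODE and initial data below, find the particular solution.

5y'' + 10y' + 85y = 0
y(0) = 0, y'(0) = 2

General solution: y = e^(-x)(C₁cos(4x) + C₂sin(4x))
Complex roots r = -1 ± 4i
Applying ICs: C₁ = 0, C₂ = 1/2
Particular solution: y = e^(-x)((1/2)sin(4x))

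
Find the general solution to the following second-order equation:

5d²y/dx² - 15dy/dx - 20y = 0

Characteristic equation: 5r² - 15r - 20 = 0
Divide by 5: r² - 3r - 4 = 0
Roots: r = 4, -1 (distinct real)
General solution: y = C₁e^(4x) + C₂e^(-x)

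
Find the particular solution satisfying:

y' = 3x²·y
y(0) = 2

General solution: y = Ce^(x³)
Applying IC y(0) = 2:
Particular solution: y = 2e^(x³)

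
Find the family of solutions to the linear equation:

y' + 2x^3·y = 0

Using integrating factor method:

General solution: y = Ce^(-x^4/2)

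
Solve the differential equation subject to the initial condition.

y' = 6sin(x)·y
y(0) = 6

General solution: y = Ce^(-6cos(x))
Applying IC y(0) = 6:
Particular solution: y = 6e^(6(1-cos(x)))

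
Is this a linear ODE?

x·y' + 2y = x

Yes. Linear (y and its derivatives appear to the first power only, no products of y terms)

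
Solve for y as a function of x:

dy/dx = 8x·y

Separating variables and integrating:
ln|y| = 4x^2 + C

General solution: y = Ce^(4x^2)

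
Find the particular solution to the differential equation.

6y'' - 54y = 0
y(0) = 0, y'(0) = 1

General solution: y = C₁e^(3x) + C₂e^(-3x)
Applying ICs: C₁ = 1/6, C₂ = -1/6
Particular solution: y = (1/6)e^(3x) - (1/6)e^(-3x)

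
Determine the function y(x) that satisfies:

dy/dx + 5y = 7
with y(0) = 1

General solution: y = 7/5 + Ce^(-5x)
Applying y(0) = 1: C = 1 - 7/5 = -2/5
Particular solution: y = 7/5 - (2/5)e^(-5x)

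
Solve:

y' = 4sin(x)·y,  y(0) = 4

General solution: y = Ce^(-4cos(x))
Applying IC y(0) = 4:
Particular solution: y = 4e^(4(1-cos(x)))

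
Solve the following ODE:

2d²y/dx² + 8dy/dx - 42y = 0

Characteristic equation: 2r² + 8r - 42 = 0
Divide by 2: r² + 4r - 21 = 0
Roots: r = 3, -7 (distinct real)
General solution: y = C₁e^(3x) + C₂e^(-7x)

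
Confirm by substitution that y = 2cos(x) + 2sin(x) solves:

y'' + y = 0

Verification:
y'' = -2cos(x) - 2sin(x)
y'' + y = 0 ✓

Yes, it is a solution.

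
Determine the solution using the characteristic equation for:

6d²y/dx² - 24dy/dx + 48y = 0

Characteristic equation: 6r² - 24r + 48 = 0
Divide by 6: r² - 4r + 8 = 0
Roots: r = 2 ± 2i (complex conjugates)
General solution: y = e^(2x)(C₁cos(2x) + C₂sin(2x))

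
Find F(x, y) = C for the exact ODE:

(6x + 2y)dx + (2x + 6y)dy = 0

Verify exactness: ∂M/∂y = ∂N/∂x ✓
Find F(x,y) such that ∂F/∂x = M, ∂F/∂y = N
Solution: 3x² + 2xy + 3y² = C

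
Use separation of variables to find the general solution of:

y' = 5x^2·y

Separating variables and integrating:
ln|y| = 5x^3/3 + C

General solution: y = Ce^(5x^3/3)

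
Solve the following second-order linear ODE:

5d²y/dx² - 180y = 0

Characteristic equation: 5r² - 180 = 0
Divide by 5: r² - 36 = 0
Roots: r = 6, -6 (distinct real)
General solution: y = C₁e^(6x) + C₂e^(-6x)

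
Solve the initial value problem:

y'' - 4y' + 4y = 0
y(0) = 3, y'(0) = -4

General solution: y = (C₁ + C₂x)e^(2x)
Repeated root r = 2
Applying ICs: C₁ = 3, C₂ = -10
Particular solution: y = (3 - 10x)e^(2x)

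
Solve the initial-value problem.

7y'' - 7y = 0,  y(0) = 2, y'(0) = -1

General solution: y = C₁e^x + C₂e^(-x)
Applying ICs: C₁ = 1/2, C₂ = 3/2
Particular solution: y = (1/2)e^x + (3/2)e^(-x)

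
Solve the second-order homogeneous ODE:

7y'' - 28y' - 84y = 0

Characteristic equation: 7r² - 28r - 84 = 0
Divide by 7: r² - 4r - 12 = 0
Roots: r = 6, -2 (distinct real)
General solution: y = C₁e^(6x) + C₂e^(-2x)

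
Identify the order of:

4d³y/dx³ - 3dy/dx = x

The order is 3 (highest derivative is of order 3).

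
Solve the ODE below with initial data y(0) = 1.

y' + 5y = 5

General solution: y = 1 + Ce^(-5x)
Applying y(0) = 1: C = 1 - 1 = 0
Particular solution: y = 1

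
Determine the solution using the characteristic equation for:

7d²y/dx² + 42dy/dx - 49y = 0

Characteristic equation: 7r² + 42r - 49 = 0
Divide by 7: r² + 6r - 7 = 0
Roots: r = 1, -7 (distinct real)
General solution: y = C₁e^x + C₂e^(-7x)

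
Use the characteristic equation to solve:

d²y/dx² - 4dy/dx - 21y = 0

Characteristic equation: r² - 4r - 21 = 0
Roots: r = 7, -3 (distinct real)
General solution: y = C₁e^(7x) + C₂e^(-3x)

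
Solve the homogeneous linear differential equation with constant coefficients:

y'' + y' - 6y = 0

Characteristic equation: r² + r - 6 = 0
Roots: r = 2, -3 (distinct real)
General solution: y = C₁e^(2x) + C₂e^(-3x)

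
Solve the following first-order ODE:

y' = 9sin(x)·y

Separating variables and integrating:
ln|y| = -9cos(x) + C

General solution: y = Ce^(-9cos(x))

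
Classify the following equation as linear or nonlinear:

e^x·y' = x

Linear (y and its derivatives appear to the first power only, no products of y terms)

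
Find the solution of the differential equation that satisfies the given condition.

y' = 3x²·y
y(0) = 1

General solution: y = Ce^(x³)
Applying IC y(0) = 1:
Particular solution: y = e^(x³)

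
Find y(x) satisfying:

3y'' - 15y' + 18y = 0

Characteristic equation: 3r² - 15r + 18 = 0
Divide by 3: r² - 5r + 6 = 0
Roots: r = 2, 3 (distinct real)
General solution: y = C₁e^(2x) + C₂e^(3x)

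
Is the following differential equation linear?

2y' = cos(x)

Yes. Linear (y and its derivatives appear to the first power only, no products of y terms)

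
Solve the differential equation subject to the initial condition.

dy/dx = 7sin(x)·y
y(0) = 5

General solution: y = Ce^(-7cos(x))
Applying IC y(0) = 5:
Particular solution: y = 5e^(7(1-cos(x)))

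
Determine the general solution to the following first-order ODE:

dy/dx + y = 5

Using integrating factor method:

General solution: y = 5 + Ce^(-x)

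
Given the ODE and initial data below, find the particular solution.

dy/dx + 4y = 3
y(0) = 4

General solution: y = 3/4 + Ce^(-4x)
Applying y(0) = 4: C = 4 - 3/4 = 13/4
Particular solution: y = 3/4 + (13/4)e^(-4x)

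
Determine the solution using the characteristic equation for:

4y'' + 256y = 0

Characteristic equation: 4r² + 256 = 0
Divide by 4: r² + 64 = 0
Roots: r = ±8i (complex conjugates)
General solution: y = C₁cos(8x) + C₂sin(8x)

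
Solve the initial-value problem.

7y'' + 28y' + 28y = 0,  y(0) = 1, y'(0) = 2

General solution: y = (C₁ + C₂x)e^(-2x)
Repeated root r = -2
Applying ICs: C₁ = 1, C₂ = 4
Particular solution: y = (1 + 4x)e^(-2x)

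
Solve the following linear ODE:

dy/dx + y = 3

Using integrating factor method:

General solution: y = 3 + Ce^(-x)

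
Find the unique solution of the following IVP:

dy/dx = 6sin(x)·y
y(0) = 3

General solution: y = Ce^(-6cos(x))
Applying IC y(0) = 3:
Particular solution: y = 3e^(6(1-cos(x)))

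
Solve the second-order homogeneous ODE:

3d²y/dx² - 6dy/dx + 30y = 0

Characteristic equation: 3r² - 6r + 30 = 0
Divide by 3: r² - 2r + 10 = 0
Roots: r = 1 ± 3i (complex conjugates)
General solution: y = e^x(C₁cos(3x) + C₂sin(3x))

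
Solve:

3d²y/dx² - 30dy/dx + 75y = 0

Characteristic equation: 3r² - 30r + 75 = 0
Divide by 3: r² - 10r + 25 = 0
Factored: (r - 5)² = 0
Repeated root: r = 5
General solution: y = (C₁ + C₂x)e^(5x)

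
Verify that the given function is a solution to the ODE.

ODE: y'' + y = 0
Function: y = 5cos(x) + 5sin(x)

Verification:
y'' = -5cos(x) - 5sin(x)
y'' + y = 0 ✓

Yes, it is a solution.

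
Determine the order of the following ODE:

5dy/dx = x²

The order is 1 (highest derivative is of order 1).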